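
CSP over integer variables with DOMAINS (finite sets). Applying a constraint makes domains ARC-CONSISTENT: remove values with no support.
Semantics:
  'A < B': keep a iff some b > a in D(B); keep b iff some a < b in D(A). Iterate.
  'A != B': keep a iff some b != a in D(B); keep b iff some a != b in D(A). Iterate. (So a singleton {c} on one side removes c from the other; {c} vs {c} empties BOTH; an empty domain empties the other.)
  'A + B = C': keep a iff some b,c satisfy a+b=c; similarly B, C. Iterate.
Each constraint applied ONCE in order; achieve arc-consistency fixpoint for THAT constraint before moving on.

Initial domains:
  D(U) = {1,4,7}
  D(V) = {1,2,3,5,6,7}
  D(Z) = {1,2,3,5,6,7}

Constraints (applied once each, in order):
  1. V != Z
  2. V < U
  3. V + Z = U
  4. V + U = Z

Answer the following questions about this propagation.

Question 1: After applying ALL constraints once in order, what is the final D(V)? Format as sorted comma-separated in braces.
Answer: {1,2}

Derivation:
Constraint 1 (V != Z) on D(V)={1,2,3,5,6,7} D(Z)={1,2,3,5,6,7}: no change
Constraint 2 (V < U) on D(V)={1,2,3,5,6,7} D(U)={1,4,7}: V {1,2,3,5,6,7}->{1,2,3,5,6}; U {1,4,7}->{4,7}
Constraint 3 (V + Z = U) on D(V)={1,2,3,5,6} D(Z)={1,2,3,5,6,7} D(U)={4,7}: Z {1,2,3,5,6,7}->{1,2,3,5,6}
Constraint 4 (V + U = Z) on D(V)={1,2,3,5,6} D(U)={4,7} D(Z)={1,2,3,5,6}: V {1,2,3,5,6}->{1,2}; U {4,7}->{4}; Z {1,2,3,5,6}->{5,6}
So after all 4 constraints: D(V) = {1,2}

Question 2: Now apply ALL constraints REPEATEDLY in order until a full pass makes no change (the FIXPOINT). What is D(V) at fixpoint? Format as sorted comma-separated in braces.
pass 0 (initial): D(V)={1,2,3,5,6,7}
pass 1: U {1,4,7}->{4}; V {1,2,3,5,6,7}->{1,2}; Z {1,2,3,5,6,7}->{5,6}
pass 2: U {4}->{}; V {1,2}->{}; Z {5,6}->{}
pass 3: no change
Fixpoint after 3 passes: D(V) = {}

Answer: {}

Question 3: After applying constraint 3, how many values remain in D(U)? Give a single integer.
Answer: 2

Derivation:
Constraint 1 (V != Z) on D(V)={1,2,3,5,6,7} D(Z)={1,2,3,5,6,7}: no change
Constraint 2 (V < U) on D(V)={1,2,3,5,6,7} D(U)={1,4,7}: V {1,2,3,5,6,7}->{1,2,3,5,6}; U {1,4,7}->{4,7}
Constraint 3 (V + Z = U) on D(V)={1,2,3,5,6} D(Z)={1,2,3,5,6,7} D(U)={4,7}: Z {1,2,3,5,6,7}->{1,2,3,5,6}
So after constraint 3: D(U)={4,7}, size = 2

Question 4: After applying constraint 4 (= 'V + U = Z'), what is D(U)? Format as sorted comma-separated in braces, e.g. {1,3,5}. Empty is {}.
Constraint 1 (V != Z) on D(V)={1,2,3,5,6,7} D(Z)={1,2,3,5,6,7}: no change
Constraint 2 (V < U) on D(V)={1,2,3,5,6,7} D(U)={1,4,7}: V {1,2,3,5,6,7}->{1,2,3,5,6}; U {1,4,7}->{4,7}
Constraint 3 (V + Z = U) on D(V)={1,2,3,5,6} D(Z)={1,2,3,5,6,7} D(U)={4,7}: Z {1,2,3,5,6,7}->{1,2,3,5,6}
Constraint 4 (V + U = Z) on D(V)={1,2,3,5,6} D(U)={4,7} D(Z)={1,2,3,5,6}: V {1,2,3,5,6}->{1,2}; U {4,7}->{4}; Z {1,2,3,5,6}->{5,6}
So after constraint 4: D(U) = {4}

Answer: {4}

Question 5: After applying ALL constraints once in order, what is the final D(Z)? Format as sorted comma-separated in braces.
Answer: {5,6}

Derivation:
Constraint 1 (V != Z) on D(V)={1,2,3,5,6,7} D(Z)={1,2,3,5,6,7}: no change
Constraint 2 (V < U) on D(V)={1,2,3,5,6,7} D(U)={1,4,7}: V {1,2,3,5,6,7}->{1,2,3,5,6}; U {1,4,7}->{4,7}
Constraint 3 (V + Z = U) on D(V)={1,2,3,5,6} D(Z)={1,2,3,5,6,7} D(U)={4,7}: Z {1,2,3,5,6,7}->{1,2,3,5,6}
Constraint 4 (V + U = Z) on D(V)={1,2,3,5,6} D(U)={4,7} D(Z)={1,2,3,5,6}: V {1,2,3,5,6}->{1,2}; U {4,7}->{4}; Z {1,2,3,5,6}->{5,6}
So after all 4 constraints: D(Z) = {5,6}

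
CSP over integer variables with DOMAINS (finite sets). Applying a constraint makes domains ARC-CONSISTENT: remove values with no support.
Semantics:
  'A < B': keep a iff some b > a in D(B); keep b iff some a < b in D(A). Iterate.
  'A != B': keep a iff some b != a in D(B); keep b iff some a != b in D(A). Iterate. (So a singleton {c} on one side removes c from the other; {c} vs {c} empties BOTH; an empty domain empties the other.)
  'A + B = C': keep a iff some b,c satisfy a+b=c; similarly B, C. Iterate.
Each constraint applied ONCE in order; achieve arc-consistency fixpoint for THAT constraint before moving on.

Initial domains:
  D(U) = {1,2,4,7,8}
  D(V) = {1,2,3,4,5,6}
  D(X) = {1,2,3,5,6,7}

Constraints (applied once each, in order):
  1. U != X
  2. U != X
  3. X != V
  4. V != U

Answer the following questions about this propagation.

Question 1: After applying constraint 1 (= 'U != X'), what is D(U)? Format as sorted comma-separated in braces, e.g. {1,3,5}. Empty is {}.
Answer: {1,2,4,7,8}

Derivation:
Constraint 1 (U != X) on D(U)={1,2,4,7,8} D(X)={1,2,3,5,6,7}: no change
So after constraint 1: D(U) = {1,2,4,7,8}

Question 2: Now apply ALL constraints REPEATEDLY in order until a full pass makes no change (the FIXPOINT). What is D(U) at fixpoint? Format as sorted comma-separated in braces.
Answer: {1,2,4,7,8}

Derivation:
pass 0 (initial): D(U)={1,2,4,7,8}
pass 1: no change
Fixpoint after 1 passes: D(U) = {1,2,4,7,8}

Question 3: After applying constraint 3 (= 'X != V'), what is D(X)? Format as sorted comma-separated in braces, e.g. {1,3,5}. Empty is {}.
Answer: {1,2,3,5,6,7}

Derivation:
Constraint 1 (U != X) on D(U)={1,2,4,7,8} D(X)={1,2,3,5,6,7}: no change
Constraint 2 (U != X) on D(U)={1,2,4,7,8} D(X)={1,2,3,5,6,7}: no change
Constraint 3 (X != V) on D(X)={1,2,3,5,6,7} D(V)={1,2,3,4,5,6}: no change
So after constraint 3: D(X) = {1,2,3,5,6,7}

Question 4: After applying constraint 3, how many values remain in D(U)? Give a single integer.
Constraint 1 (U != X) on D(U)={1,2,4,7,8} D(X)={1,2,3,5,6,7}: no change
Constraint 2 (U != X) on D(U)={1,2,4,7,8} D(X)={1,2,3,5,6,7}: no change
Constraint 3 (X != V) on D(X)={1,2,3,5,6,7} D(V)={1,2,3,4,5,6}: no change
So after constraint 3: D(U)={1,2,4,7,8}, size = 5

Answer: 5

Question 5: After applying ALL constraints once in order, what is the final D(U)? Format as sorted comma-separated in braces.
Constraint 1 (U != X) on D(U)={1,2,4,7,8} D(X)={1,2,3,5,6,7}: no change
Constraint 2 (U != X) on D(U)={1,2,4,7,8} D(X)={1,2,3,5,6,7}: no change
Constraint 3 (X != V) on D(X)={1,2,3,5,6,7} D(V)={1,2,3,4,5,6}: no change
Constraint 4 (V != U) on D(V)={1,2,3,4,5,6} D(U)={1,2,4,7,8}: no change
So after all 4 constraints: D(U) = {1,2,4,7,8}

Answer: {1,2,4,7,8}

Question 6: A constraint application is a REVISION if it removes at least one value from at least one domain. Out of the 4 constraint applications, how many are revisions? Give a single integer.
Constraint 1 (U != X) on D(U)={1,2,4,7,8} D(X)={1,2,3,5,6,7}: no change => not a revision
Constraint 2 (U != X) on D(U)={1,2,4,7,8} D(X)={1,2,3,5,6,7}: no change => not a revision
Constraint 3 (X != V) on D(X)={1,2,3,5,6,7} D(V)={1,2,3,4,5,6}: no change => not a revision
Constraint 4 (V != U) on D(V)={1,2,3,4,5,6} D(U)={1,2,4,7,8}: no change => not a revision
Total revisions = 0

Answer: 0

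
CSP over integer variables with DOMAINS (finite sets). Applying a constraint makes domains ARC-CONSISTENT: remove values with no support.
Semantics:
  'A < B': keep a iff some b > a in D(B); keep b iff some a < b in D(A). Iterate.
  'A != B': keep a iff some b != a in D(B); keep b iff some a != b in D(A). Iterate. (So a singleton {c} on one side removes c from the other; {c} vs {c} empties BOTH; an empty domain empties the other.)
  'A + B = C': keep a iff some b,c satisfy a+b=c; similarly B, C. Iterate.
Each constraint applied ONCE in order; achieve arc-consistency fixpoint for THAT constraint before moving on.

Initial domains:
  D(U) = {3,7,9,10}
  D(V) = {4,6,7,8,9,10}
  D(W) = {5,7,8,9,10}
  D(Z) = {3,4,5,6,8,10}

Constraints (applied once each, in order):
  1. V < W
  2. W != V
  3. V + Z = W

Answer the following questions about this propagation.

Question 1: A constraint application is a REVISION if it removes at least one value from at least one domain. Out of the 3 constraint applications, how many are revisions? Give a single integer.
Answer: 2

Derivation:
Constraint 1 (V < W) on D(V)={4,6,7,8,9,10} D(W)={5,7,8,9,10}: V {4,6,7,8,9,10}->{4,6,7,8,9} => REVISION
Constraint 2 (W != V) on D(W)={5,7,8,9,10} D(V)={4,6,7,8,9}: no change => not a revision
Constraint 3 (V + Z = W) on D(V)={4,6,7,8,9} D(Z)={3,4,5,6,8,10} D(W)={5,7,8,9,10}: V {4,6,7,8,9}->{4,6,7}; Z {3,4,5,6,8,10}->{3,4,5,6}; W {5,7,8,9,10}->{7,8,9,10} => REVISION
Total revisions = 2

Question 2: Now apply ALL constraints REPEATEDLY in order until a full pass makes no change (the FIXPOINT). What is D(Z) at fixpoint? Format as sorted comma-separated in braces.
Answer: {3,4,5,6}

Derivation:
pass 0 (initial): D(Z)={3,4,5,6,8,10}
pass 1: V {4,6,7,8,9,10}->{4,6,7}; W {5,7,8,9,10}->{7,8,9,10}; Z {3,4,5,6,8,10}->{3,4,5,6}
pass 2: no change
Fixpoint after 2 passes: D(Z) = {3,4,5,6}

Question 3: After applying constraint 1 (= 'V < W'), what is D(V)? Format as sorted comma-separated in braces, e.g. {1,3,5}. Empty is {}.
Constraint 1 (V < W) on D(V)={4,6,7,8,9,10} D(W)={5,7,8,9,10}: V {4,6,7,8,9,10}->{4,6,7,8,9}
So after constraint 1: D(V) = {4,6,7,8,9}

Answer: {4,6,7,8,9}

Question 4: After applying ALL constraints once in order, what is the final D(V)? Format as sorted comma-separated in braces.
Constraint 1 (V < W) on D(V)={4,6,7,8,9,10} D(W)={5,7,8,9,10}: V {4,6,7,8,9,10}->{4,6,7,8,9}
Constraint 2 (W != V) on D(W)={5,7,8,9,10} D(V)={4,6,7,8,9}: no change
Constraint 3 (V + Z = W) on D(V)={4,6,7,8,9} D(Z)={3,4,5,6,8,10} D(W)={5,7,8,9,10}: V {4,6,7,8,9}->{4,6,7}; Z {3,4,5,6,8,10}->{3,4,5,6}; W {5,7,8,9,10}->{7,8,9,10}
So after all 3 constraints: D(V) = {4,6,7}

Answer: {4,6,7}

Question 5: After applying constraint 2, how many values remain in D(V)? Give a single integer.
Answer: 5

Derivation:
Constraint 1 (V < W) on D(V)={4,6,7,8,9,10} D(W)={5,7,8,9,10}: V {4,6,7,8,9,10}->{4,6,7,8,9}
Constraint 2 (W != V) on D(W)={5,7,8,9,10} D(V)={4,6,7,8,9}: no change
So after constraint 2: D(V)={4,6,7,8,9}, size = 5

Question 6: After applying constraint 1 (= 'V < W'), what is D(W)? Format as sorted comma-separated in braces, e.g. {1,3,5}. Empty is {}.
Answer: {5,7,8,9,10}

Derivation:
Constraint 1 (V < W) on D(V)={4,6,7,8,9,10} D(W)={5,7,8,9,10}: V {4,6,7,8,9,10}->{4,6,7,8,9}
So after constraint 1: D(W) = {5,7,8,9,10}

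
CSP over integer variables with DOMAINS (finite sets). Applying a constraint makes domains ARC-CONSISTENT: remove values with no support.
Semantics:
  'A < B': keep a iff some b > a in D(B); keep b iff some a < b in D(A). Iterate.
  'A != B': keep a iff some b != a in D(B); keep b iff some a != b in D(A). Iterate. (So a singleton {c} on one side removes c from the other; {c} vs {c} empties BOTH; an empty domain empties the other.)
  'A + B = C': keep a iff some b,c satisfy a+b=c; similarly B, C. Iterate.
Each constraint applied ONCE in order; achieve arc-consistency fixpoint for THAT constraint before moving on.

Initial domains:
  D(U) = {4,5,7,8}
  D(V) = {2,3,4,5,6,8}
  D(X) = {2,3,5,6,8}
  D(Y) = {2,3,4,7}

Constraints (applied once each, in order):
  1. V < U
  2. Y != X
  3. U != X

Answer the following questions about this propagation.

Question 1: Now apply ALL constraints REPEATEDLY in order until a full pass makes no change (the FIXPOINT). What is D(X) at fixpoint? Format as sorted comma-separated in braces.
Answer: {2,3,5,6,8}

Derivation:
pass 0 (initial): D(X)={2,3,5,6,8}
pass 1: V {2,3,4,5,6,8}->{2,3,4,5,6}
pass 2: no change
Fixpoint after 2 passes: D(X) = {2,3,5,6,8}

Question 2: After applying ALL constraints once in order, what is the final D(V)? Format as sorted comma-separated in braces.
Answer: {2,3,4,5,6}

Derivation:
Constraint 1 (V < U) on D(V)={2,3,4,5,6,8} D(U)={4,5,7,8}: V {2,3,4,5,6,8}->{2,3,4,5,6}
Constraint 2 (Y != X) on D(Y)={2,3,4,7} D(X)={2,3,5,6,8}: no change
Constraint 3 (U != X) on D(U)={4,5,7,8} D(X)={2,3,5,6,8}: no change
So after all 3 constraints: D(V) = {2,3,4,5,6}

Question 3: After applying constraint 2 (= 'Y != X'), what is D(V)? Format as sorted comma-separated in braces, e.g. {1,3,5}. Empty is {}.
Answer: {2,3,4,5,6}

Derivation:
Constraint 1 (V < U) on D(V)={2,3,4,5,6,8} D(U)={4,5,7,8}: V {2,3,4,5,6,8}->{2,3,4,5,6}
Constraint 2 (Y != X) on D(Y)={2,3,4,7} D(X)={2,3,5,6,8}: no change
So after constraint 2: D(V) = {2,3,4,5,6}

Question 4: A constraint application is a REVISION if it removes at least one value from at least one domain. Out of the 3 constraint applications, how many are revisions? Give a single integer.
Constraint 1 (V < U) on D(V)={2,3,4,5,6,8} D(U)={4,5,7,8}: V {2,3,4,5,6,8}->{2,3,4,5,6} => REVISION
Constraint 2 (Y != X) on D(Y)={2,3,4,7} D(X)={2,3,5,6,8}: no change => not a revision
Constraint 3 (U != X) on D(U)={4,5,7,8} D(X)={2,3,5,6,8}: no change => not a revision
Total revisions = 1

Answer: 1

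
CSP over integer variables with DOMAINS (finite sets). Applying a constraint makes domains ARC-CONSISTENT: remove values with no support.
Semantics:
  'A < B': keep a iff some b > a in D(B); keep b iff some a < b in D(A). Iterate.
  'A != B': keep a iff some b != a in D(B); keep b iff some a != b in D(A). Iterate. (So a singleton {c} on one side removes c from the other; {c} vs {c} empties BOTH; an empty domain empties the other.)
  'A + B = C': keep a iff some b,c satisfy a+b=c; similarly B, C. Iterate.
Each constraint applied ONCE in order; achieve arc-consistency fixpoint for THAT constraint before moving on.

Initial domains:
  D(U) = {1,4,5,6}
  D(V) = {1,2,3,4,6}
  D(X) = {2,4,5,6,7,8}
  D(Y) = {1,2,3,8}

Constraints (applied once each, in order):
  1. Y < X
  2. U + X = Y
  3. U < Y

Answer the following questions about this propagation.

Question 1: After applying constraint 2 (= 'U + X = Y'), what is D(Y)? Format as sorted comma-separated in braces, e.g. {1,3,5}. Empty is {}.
Constraint 1 (Y < X) on D(Y)={1,2,3,8} D(X)={2,4,5,6,7,8}: Y {1,2,3,8}->{1,2,3}
Constraint 2 (U + X = Y) on D(U)={1,4,5,6} D(X)={2,4,5,6,7,8} D(Y)={1,2,3}: U {1,4,5,6}->{1}; X {2,4,5,6,7,8}->{2}; Y {1,2,3}->{3}
So after constraint 2: D(Y) = {3}

Answer: {3}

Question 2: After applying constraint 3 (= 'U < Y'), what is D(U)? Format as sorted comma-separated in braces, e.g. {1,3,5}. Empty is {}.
Constraint 1 (Y < X) on D(Y)={1,2,3,8} D(X)={2,4,5,6,7,8}: Y {1,2,3,8}->{1,2,3}
Constraint 2 (U + X = Y) on D(U)={1,4,5,6} D(X)={2,4,5,6,7,8} D(Y)={1,2,3}: U {1,4,5,6}->{1}; X {2,4,5,6,7,8}->{2}; Y {1,2,3}->{3}
Constraint 3 (U < Y) on D(U)={1} D(Y)={3}: no change
So after constraint 3: D(U) = {1}

Answer: {1}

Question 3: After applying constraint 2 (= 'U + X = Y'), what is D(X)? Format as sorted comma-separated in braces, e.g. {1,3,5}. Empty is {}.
Answer: {2}

Derivation:
Constraint 1 (Y < X) on D(Y)={1,2,3,8} D(X)={2,4,5,6,7,8}: Y {1,2,3,8}->{1,2,3}
Constraint 2 (U + X = Y) on D(U)={1,4,5,6} D(X)={2,4,5,6,7,8} D(Y)={1,2,3}: U {1,4,5,6}->{1}; X {2,4,5,6,7,8}->{2}; Y {1,2,3}->{3}
So after constraint 2: D(X) = {2}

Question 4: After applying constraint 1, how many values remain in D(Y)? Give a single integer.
Answer: 3

Derivation:
Constraint 1 (Y < X) on D(Y)={1,2,3,8} D(X)={2,4,5,6,7,8}: Y {1,2,3,8}->{1,2,3}
So after constraint 1: D(Y)={1,2,3}, size = 3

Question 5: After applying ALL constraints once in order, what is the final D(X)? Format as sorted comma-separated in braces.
Answer: {2}

Derivation:
Constraint 1 (Y < X) on D(Y)={1,2,3,8} D(X)={2,4,5,6,7,8}: Y {1,2,3,8}->{1,2,3}
Constraint 2 (U + X = Y) on D(U)={1,4,5,6} D(X)={2,4,5,6,7,8} D(Y)={1,2,3}: U {1,4,5,6}->{1}; X {2,4,5,6,7,8}->{2}; Y {1,2,3}->{3}
Constraint 3 (U < Y) on D(U)={1} D(Y)={3}: no change
So after all 3 constraints: D(X) = {2}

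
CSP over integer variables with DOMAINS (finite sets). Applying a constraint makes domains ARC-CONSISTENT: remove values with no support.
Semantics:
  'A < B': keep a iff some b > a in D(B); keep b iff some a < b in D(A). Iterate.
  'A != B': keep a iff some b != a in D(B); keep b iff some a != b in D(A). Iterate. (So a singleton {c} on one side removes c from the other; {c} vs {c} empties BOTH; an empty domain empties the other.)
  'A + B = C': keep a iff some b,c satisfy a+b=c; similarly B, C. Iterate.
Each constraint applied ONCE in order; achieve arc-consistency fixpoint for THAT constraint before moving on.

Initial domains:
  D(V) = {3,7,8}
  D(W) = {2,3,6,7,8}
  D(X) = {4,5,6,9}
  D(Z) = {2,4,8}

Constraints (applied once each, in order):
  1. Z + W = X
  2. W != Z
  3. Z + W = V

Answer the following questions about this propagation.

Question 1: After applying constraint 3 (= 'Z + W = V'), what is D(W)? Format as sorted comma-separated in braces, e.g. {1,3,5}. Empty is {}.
Constraint 1 (Z + W = X) on D(Z)={2,4,8} D(W)={2,3,6,7,8} D(X)={4,5,6,9}: Z {2,4,8}->{2,4}; W {2,3,6,7,8}->{2,3,7}
Constraint 2 (W != Z) on D(W)={2,3,7} D(Z)={2,4}: no change
Constraint 3 (Z + W = V) on D(Z)={2,4} D(W)={2,3,7} D(V)={3,7,8}: Z {2,4}->{4}; W {2,3,7}->{3}; V {3,7,8}->{7}
So after constraint 3: D(W) = {3}

Answer: {3}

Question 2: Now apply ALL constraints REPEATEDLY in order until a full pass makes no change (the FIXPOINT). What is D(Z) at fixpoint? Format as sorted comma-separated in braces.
pass 0 (initial): D(Z)={2,4,8}
pass 1: V {3,7,8}->{7}; W {2,3,6,7,8}->{3}; Z {2,4,8}->{4}
pass 2: V {7}->{}; W {3}->{}; X {4,5,6,9}->{}; Z {4}->{}
pass 3: no change
Fixpoint after 3 passes: D(Z) = {}

Answer: {}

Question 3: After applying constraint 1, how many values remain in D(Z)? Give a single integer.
Constraint 1 (Z + W = X) on D(Z)={2,4,8} D(W)={2,3,6,7,8} D(X)={4,5,6,9}: Z {2,4,8}->{2,4}; W {2,3,6,7,8}->{2,3,7}
So after constraint 1: D(Z)={2,4}, size = 2

Answer: 2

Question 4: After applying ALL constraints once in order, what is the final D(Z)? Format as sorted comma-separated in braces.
Constraint 1 (Z + W = X) on D(Z)={2,4,8} D(W)={2,3,6,7,8} D(X)={4,5,6,9}: Z {2,4,8}->{2,4}; W {2,3,6,7,8}->{2,3,7}
Constraint 2 (W != Z) on D(W)={2,3,7} D(Z)={2,4}: no change
Constraint 3 (Z + W = V) on D(Z)={2,4} D(W)={2,3,7} D(V)={3,7,8}: Z {2,4}->{4}; W {2,3,7}->{3}; V {3,7,8}->{7}
So after all 3 constraints: D(Z) = {4}

Answer: {4}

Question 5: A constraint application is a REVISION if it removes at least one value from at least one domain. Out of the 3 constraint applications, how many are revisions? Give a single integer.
Answer: 2

Derivation:
Constraint 1 (Z + W = X) on D(Z)={2,4,8} D(W)={2,3,6,7,8} D(X)={4,5,6,9}: Z {2,4,8}->{2,4}; W {2,3,6,7,8}->{2,3,7} => REVISION
Constraint 2 (W != Z) on D(W)={2,3,7} D(Z)={2,4}: no change => not a revision
Constraint 3 (Z + W = V) on D(Z)={2,4} D(W)={2,3,7} D(V)={3,7,8}: Z {2,4}->{4}; W {2,3,7}->{3}; V {3,7,8}->{7} => REVISION
Total revisions = 2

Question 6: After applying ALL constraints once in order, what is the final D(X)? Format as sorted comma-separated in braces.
Answer: {4,5,6,9}

Derivation:
Constraint 1 (Z + W = X) on D(Z)={2,4,8} D(W)={2,3,6,7,8} D(X)={4,5,6,9}: Z {2,4,8}->{2,4}; W {2,3,6,7,8}->{2,3,7}
Constraint 2 (W != Z) on D(W)={2,3,7} D(Z)={2,4}: no change
Constraint 3 (Z + W = V) on D(Z)={2,4} D(W)={2,3,7} D(V)={3,7,8}: Z {2,4}->{4}; W {2,3,7}->{3}; V {3,7,8}->{7}
So after all 3 constraints: D(X) = {4,5,6,9}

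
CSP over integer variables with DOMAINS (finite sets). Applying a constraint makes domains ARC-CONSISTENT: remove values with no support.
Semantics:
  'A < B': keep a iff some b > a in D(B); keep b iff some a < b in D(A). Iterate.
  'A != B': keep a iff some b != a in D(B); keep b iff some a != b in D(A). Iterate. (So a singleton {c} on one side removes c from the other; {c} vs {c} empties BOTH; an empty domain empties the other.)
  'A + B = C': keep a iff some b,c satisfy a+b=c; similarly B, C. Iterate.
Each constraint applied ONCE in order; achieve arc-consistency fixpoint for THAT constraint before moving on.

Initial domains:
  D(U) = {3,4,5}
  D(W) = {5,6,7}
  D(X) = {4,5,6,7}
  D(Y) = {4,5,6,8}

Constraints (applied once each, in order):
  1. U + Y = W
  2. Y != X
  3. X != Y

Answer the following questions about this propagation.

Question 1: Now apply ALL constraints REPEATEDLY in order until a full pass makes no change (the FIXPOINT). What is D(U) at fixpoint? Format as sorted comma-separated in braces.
pass 0 (initial): D(U)={3,4,5}
pass 1: U {3,4,5}->{3}; W {5,6,7}->{7}; X {4,5,6,7}->{5,6,7}; Y {4,5,6,8}->{4}
pass 2: no change
Fixpoint after 2 passes: D(U) = {3}

Answer: {3}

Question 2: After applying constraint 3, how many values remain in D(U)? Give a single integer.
Answer: 1

Derivation:
Constraint 1 (U + Y = W) on D(U)={3,4,5} D(Y)={4,5,6,8} D(W)={5,6,7}: U {3,4,5}->{3}; Y {4,5,6,8}->{4}; W {5,6,7}->{7}
Constraint 2 (Y != X) on D(Y)={4} D(X)={4,5,6,7}: X {4,5,6,7}->{5,6,7}
Constraint 3 (X != Y) on D(X)={5,6,7} D(Y)={4}: no change
So after constraint 3: D(U)={3}, size = 1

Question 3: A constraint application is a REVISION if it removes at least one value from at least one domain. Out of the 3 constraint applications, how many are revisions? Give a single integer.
Constraint 1 (U + Y = W) on D(U)={3,4,5} D(Y)={4,5,6,8} D(W)={5,6,7}: U {3,4,5}->{3}; Y {4,5,6,8}->{4}; W {5,6,7}->{7} => REVISION
Constraint 2 (Y != X) on D(Y)={4} D(X)={4,5,6,7}: X {4,5,6,7}->{5,6,7} => REVISION
Constraint 3 (X != Y) on D(X)={5,6,7} D(Y)={4}: no change => not a revision
Total revisions = 2

Answer: 2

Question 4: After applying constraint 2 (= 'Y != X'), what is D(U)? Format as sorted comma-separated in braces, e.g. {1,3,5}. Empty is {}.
Answer: {3}

Derivation:
Constraint 1 (U + Y = W) on D(U)={3,4,5} D(Y)={4,5,6,8} D(W)={5,6,7}: U {3,4,5}->{3}; Y {4,5,6,8}->{4}; W {5,6,7}->{7}
Constraint 2 (Y != X) on D(Y)={4} D(X)={4,5,6,7}: X {4,5,6,7}->{5,6,7}
So after constraint 2: D(U) = {3}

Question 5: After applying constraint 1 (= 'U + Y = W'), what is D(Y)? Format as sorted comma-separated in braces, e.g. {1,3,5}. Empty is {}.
Answer: {4}

Derivation:
Constraint 1 (U + Y = W) on D(U)={3,4,5} D(Y)={4,5,6,8} D(W)={5,6,7}: U {3,4,5}->{3}; Y {4,5,6,8}->{4}; W {5,6,7}->{7}
So after constraint 1: D(Y) = {4}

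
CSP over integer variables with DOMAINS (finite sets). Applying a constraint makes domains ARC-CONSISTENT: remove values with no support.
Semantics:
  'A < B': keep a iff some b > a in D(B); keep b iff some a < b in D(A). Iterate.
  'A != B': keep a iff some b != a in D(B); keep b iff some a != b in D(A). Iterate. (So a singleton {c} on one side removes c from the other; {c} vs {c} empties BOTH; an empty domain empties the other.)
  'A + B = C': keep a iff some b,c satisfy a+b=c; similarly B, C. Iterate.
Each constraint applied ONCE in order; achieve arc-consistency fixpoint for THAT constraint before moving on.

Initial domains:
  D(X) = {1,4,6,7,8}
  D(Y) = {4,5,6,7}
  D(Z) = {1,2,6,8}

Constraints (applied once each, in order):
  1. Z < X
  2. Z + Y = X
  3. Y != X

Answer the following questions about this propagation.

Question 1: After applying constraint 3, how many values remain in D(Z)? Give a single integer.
Answer: 2

Derivation:
Constraint 1 (Z < X) on D(Z)={1,2,6,8} D(X)={1,4,6,7,8}: Z {1,2,6,8}->{1,2,6}; X {1,4,6,7,8}->{4,6,7,8}
Constraint 2 (Z + Y = X) on D(Z)={1,2,6} D(Y)={4,5,6,7} D(X)={4,6,7,8}: Z {1,2,6}->{1,2}; X {4,6,7,8}->{6,7,8}
Constraint 3 (Y != X) on D(Y)={4,5,6,7} D(X)={6,7,8}: no change
So after constraint 3: D(Z)={1,2}, size = 2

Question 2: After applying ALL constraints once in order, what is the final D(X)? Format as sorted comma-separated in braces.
Answer: {6,7,8}

Derivation:
Constraint 1 (Z < X) on D(Z)={1,2,6,8} D(X)={1,4,6,7,8}: Z {1,2,6,8}->{1,2,6}; X {1,4,6,7,8}->{4,6,7,8}
Constraint 2 (Z + Y = X) on D(Z)={1,2,6} D(Y)={4,5,6,7} D(X)={4,6,7,8}: Z {1,2,6}->{1,2}; X {4,6,7,8}->{6,7,8}
Constraint 3 (Y != X) on D(Y)={4,5,6,7} D(X)={6,7,8}: no change
So after all 3 constraints: D(X) = {6,7,8}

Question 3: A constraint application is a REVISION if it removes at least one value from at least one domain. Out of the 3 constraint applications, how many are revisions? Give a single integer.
Constraint 1 (Z < X) on D(Z)={1,2,6,8} D(X)={1,4,6,7,8}: Z {1,2,6,8}->{1,2,6}; X {1,4,6,7,8}->{4,6,7,8} => REVISION
Constraint 2 (Z + Y = X) on D(Z)={1,2,6} D(Y)={4,5,6,7} D(X)={4,6,7,8}: Z {1,2,6}->{1,2}; X {4,6,7,8}->{6,7,8} => REVISION
Constraint 3 (Y != X) on D(Y)={4,5,6,7} D(X)={6,7,8}: no change => not a revision
Total revisions = 2

Answer: 2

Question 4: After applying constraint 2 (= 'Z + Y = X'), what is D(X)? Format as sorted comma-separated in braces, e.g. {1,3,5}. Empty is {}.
Constraint 1 (Z < X) on D(Z)={1,2,6,8} D(X)={1,4,6,7,8}: Z {1,2,6,8}->{1,2,6}; X {1,4,6,7,8}->{4,6,7,8}
Constraint 2 (Z + Y = X) on D(Z)={1,2,6} D(Y)={4,5,6,7} D(X)={4,6,7,8}: Z {1,2,6}->{1,2}; X {4,6,7,8}->{6,7,8}
So after constraint 2: D(X) = {6,7,8}

Answer: {6,7,8}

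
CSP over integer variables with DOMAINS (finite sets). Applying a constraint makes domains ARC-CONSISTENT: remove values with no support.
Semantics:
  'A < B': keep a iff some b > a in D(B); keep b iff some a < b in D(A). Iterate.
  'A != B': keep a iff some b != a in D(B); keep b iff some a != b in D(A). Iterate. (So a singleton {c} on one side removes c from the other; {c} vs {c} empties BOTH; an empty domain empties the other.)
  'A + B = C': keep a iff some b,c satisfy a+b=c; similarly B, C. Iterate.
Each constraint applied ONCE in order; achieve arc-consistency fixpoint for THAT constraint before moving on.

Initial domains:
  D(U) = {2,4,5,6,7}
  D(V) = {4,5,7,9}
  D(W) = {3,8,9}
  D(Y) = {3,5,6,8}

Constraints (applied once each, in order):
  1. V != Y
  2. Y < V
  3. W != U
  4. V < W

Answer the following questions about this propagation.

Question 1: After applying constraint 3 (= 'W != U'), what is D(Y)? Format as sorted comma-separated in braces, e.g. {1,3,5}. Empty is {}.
Constraint 1 (V != Y) on D(V)={4,5,7,9} D(Y)={3,5,6,8}: no change
Constraint 2 (Y < V) on D(Y)={3,5,6,8} D(V)={4,5,7,9}: no change
Constraint 3 (W != U) on D(W)={3,8,9} D(U)={2,4,5,6,7}: no change
So after constraint 3: D(Y) = {3,5,6,8}

Answer: {3,5,6,8}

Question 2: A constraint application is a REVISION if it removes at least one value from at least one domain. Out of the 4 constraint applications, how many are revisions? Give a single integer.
Constraint 1 (V != Y) on D(V)={4,5,7,9} D(Y)={3,5,6,8}: no change => not a revision
Constraint 2 (Y < V) on D(Y)={3,5,6,8} D(V)={4,5,7,9}: no change => not a revision
Constraint 3 (W != U) on D(W)={3,8,9} D(U)={2,4,5,6,7}: no change => not a revision
Constraint 4 (V < W) on D(V)={4,5,7,9} D(W)={3,8,9}: V {4,5,7,9}->{4,5,7}; W {3,8,9}->{8,9} => REVISION
Total revisions = 1

Answer: 1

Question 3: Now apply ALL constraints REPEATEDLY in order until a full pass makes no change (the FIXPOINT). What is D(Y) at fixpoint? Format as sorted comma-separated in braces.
Answer: {3,5,6}

Derivation:
pass 0 (initial): D(Y)={3,5,6,8}
pass 1: V {4,5,7,9}->{4,5,7}; W {3,8,9}->{8,9}
pass 2: Y {3,5,6,8}->{3,5,6}
pass 3: no change
Fixpoint after 3 passes: D(Y) = {3,5,6}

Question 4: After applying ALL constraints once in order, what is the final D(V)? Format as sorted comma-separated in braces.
Answer: {4,5,7}

Derivation:
Constraint 1 (V != Y) on D(V)={4,5,7,9} D(Y)={3,5,6,8}: no change
Constraint 2 (Y < V) on D(Y)={3,5,6,8} D(V)={4,5,7,9}: no change
Constraint 3 (W != U) on D(W)={3,8,9} D(U)={2,4,5,6,7}: no change
Constraint 4 (V < W) on D(V)={4,5,7,9} D(W)={3,8,9}: V {4,5,7,9}->{4,5,7}; W {3,8,9}->{8,9}
So after all 4 constraints: D(V) = {4,5,7}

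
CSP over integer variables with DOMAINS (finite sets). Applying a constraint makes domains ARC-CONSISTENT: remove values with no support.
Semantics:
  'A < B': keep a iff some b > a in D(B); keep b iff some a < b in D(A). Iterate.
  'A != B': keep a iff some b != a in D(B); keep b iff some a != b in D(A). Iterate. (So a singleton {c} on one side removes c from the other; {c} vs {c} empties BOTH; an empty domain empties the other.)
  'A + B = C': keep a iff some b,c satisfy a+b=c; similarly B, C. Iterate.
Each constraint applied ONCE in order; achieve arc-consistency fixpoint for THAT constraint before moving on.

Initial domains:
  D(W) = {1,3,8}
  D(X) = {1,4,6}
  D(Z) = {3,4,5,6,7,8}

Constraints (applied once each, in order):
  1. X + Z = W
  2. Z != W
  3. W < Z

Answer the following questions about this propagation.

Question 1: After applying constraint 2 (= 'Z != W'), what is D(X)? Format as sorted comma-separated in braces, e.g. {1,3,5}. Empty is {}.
Answer: {1,4}

Derivation:
Constraint 1 (X + Z = W) on D(X)={1,4,6} D(Z)={3,4,5,6,7,8} D(W)={1,3,8}: X {1,4,6}->{1,4}; Z {3,4,5,6,7,8}->{4,7}; W {1,3,8}->{8}
Constraint 2 (Z != W) on D(Z)={4,7} D(W)={8}: no change
So after constraint 2: D(X) = {1,4}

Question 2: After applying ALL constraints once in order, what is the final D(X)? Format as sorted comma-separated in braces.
Constraint 1 (X + Z = W) on D(X)={1,4,6} D(Z)={3,4,5,6,7,8} D(W)={1,3,8}: X {1,4,6}->{1,4}; Z {3,4,5,6,7,8}->{4,7}; W {1,3,8}->{8}
Constraint 2 (Z != W) on D(Z)={4,7} D(W)={8}: no change
Constraint 3 (W < Z) on D(W)={8} D(Z)={4,7}: W {8}->{}; Z {4,7}->{}
So after all 3 constraints: D(X) = {1,4}

Answer: {1,4}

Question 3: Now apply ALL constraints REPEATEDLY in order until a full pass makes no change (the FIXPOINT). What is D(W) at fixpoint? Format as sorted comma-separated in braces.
Answer: {}

Derivation:
pass 0 (initial): D(W)={1,3,8}
pass 1: W {1,3,8}->{}; X {1,4,6}->{1,4}; Z {3,4,5,6,7,8}->{}
pass 2: X {1,4}->{}
pass 3: no change
Fixpoint after 3 passes: D(W) = {}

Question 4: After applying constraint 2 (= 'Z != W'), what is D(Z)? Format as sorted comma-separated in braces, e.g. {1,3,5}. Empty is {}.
Constraint 1 (X + Z = W) on D(X)={1,4,6} D(Z)={3,4,5,6,7,8} D(W)={1,3,8}: X {1,4,6}->{1,4}; Z {3,4,5,6,7,8}->{4,7}; W {1,3,8}->{8}
Constraint 2 (Z != W) on D(Z)={4,7} D(W)={8}: no change
So after constraint 2: D(Z) = {4,7}

Answer: {4,7}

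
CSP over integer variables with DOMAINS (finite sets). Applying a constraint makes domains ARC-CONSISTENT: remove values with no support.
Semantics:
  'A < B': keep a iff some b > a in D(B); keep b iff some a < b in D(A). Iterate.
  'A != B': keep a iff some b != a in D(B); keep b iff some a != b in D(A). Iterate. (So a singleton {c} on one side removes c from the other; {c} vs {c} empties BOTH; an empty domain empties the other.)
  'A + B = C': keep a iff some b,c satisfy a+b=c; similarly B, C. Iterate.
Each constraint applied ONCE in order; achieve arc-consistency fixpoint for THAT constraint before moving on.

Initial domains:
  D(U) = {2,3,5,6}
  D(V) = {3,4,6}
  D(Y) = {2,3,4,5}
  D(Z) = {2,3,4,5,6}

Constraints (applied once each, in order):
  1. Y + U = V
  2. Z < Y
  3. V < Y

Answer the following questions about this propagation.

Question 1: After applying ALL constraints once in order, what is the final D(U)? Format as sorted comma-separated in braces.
Answer: {2,3}

Derivation:
Constraint 1 (Y + U = V) on D(Y)={2,3,4,5} D(U)={2,3,5,6} D(V)={3,4,6}: Y {2,3,4,5}->{2,3,4}; U {2,3,5,6}->{2,3}; V {3,4,6}->{4,6}
Constraint 2 (Z < Y) on D(Z)={2,3,4,5,6} D(Y)={2,3,4}: Z {2,3,4,5,6}->{2,3}; Y {2,3,4}->{3,4}
Constraint 3 (V < Y) on D(V)={4,6} D(Y)={3,4}: V {4,6}->{}; Y {3,4}->{}
So after all 3 constraints: D(U) = {2,3}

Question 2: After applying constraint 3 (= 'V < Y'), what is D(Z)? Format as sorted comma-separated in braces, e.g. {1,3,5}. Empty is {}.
Answer: {2,3}

Derivation:
Constraint 1 (Y + U = V) on D(Y)={2,3,4,5} D(U)={2,3,5,6} D(V)={3,4,6}: Y {2,3,4,5}->{2,3,4}; U {2,3,5,6}->{2,3}; V {3,4,6}->{4,6}
Constraint 2 (Z < Y) on D(Z)={2,3,4,5,6} D(Y)={2,3,4}: Z {2,3,4,5,6}->{2,3}; Y {2,3,4}->{3,4}
Constraint 3 (V < Y) on D(V)={4,6} D(Y)={3,4}: V {4,6}->{}; Y {3,4}->{}
So after constraint 3: D(Z) = {2,3}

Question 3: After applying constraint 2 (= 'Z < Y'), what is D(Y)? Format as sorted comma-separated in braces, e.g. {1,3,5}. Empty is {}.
Answer: {3,4}

Derivation:
Constraint 1 (Y + U = V) on D(Y)={2,3,4,5} D(U)={2,3,5,6} D(V)={3,4,6}: Y {2,3,4,5}->{2,3,4}; U {2,3,5,6}->{2,3}; V {3,4,6}->{4,6}
Constraint 2 (Z < Y) on D(Z)={2,3,4,5,6} D(Y)={2,3,4}: Z {2,3,4,5,6}->{2,3}; Y {2,3,4}->{3,4}
So after constraint 2: D(Y) = {3,4}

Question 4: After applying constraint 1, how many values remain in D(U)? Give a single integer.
Constraint 1 (Y + U = V) on D(Y)={2,3,4,5} D(U)={2,3,5,6} D(V)={3,4,6}: Y {2,3,4,5}->{2,3,4}; U {2,3,5,6}->{2,3}; V {3,4,6}->{4,6}
So after constraint 1: D(U)={2,3}, size = 2

Answer: 2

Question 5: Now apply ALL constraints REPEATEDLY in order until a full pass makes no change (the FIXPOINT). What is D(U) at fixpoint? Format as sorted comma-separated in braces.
Answer: {}

Derivation:
pass 0 (initial): D(U)={2,3,5,6}
pass 1: U {2,3,5,6}->{2,3}; V {3,4,6}->{}; Y {2,3,4,5}->{}; Z {2,3,4,5,6}->{2,3}
pass 2: U {2,3}->{}; Z {2,3}->{}
pass 3: no change
Fixpoint after 3 passes: D(U) = {}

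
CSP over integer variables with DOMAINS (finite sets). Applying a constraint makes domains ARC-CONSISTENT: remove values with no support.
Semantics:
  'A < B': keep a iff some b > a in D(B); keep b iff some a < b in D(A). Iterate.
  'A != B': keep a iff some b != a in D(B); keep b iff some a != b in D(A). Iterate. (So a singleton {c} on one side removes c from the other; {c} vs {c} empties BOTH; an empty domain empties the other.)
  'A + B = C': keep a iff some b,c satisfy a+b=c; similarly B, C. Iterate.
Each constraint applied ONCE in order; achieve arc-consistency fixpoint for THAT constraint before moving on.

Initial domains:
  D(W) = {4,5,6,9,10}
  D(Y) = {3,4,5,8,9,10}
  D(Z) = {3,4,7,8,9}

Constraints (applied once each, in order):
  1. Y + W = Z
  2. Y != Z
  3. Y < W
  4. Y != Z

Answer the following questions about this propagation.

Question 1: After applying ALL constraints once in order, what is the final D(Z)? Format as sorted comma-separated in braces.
Answer: {7,8,9}

Derivation:
Constraint 1 (Y + W = Z) on D(Y)={3,4,5,8,9,10} D(W)={4,5,6,9,10} D(Z)={3,4,7,8,9}: Y {3,4,5,8,9,10}->{3,4,5}; W {4,5,6,9,10}->{4,5,6}; Z {3,4,7,8,9}->{7,8,9}
Constraint 2 (Y != Z) on D(Y)={3,4,5} D(Z)={7,8,9}: no change
Constraint 3 (Y < W) on D(Y)={3,4,5} D(W)={4,5,6}: no change
Constraint 4 (Y != Z) on D(Y)={3,4,5} D(Z)={7,8,9}: no change
So after all 4 constraints: D(Z) = {7,8,9}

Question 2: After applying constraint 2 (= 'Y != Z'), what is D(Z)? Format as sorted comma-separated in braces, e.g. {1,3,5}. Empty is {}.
Constraint 1 (Y + W = Z) on D(Y)={3,4,5,8,9,10} D(W)={4,5,6,9,10} D(Z)={3,4,7,8,9}: Y {3,4,5,8,9,10}->{3,4,5}; W {4,5,6,9,10}->{4,5,6}; Z {3,4,7,8,9}->{7,8,9}
Constraint 2 (Y != Z) on D(Y)={3,4,5} D(Z)={7,8,9}: no change
So after constraint 2: D(Z) = {7,8,9}

Answer: {7,8,9}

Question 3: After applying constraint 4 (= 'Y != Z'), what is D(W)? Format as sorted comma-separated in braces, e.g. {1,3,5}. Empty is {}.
Answer: {4,5,6}

Derivation:
Constraint 1 (Y + W = Z) on D(Y)={3,4,5,8,9,10} D(W)={4,5,6,9,10} D(Z)={3,4,7,8,9}: Y {3,4,5,8,9,10}->{3,4,5}; W {4,5,6,9,10}->{4,5,6}; Z {3,4,7,8,9}->{7,8,9}
Constraint 2 (Y != Z) on D(Y)={3,4,5} D(Z)={7,8,9}: no change
Constraint 3 (Y < W) on D(Y)={3,4,5} D(W)={4,5,6}: no change
Constraint 4 (Y != Z) on D(Y)={3,4,5} D(Z)={7,8,9}: no change
So after constraint 4: D(W) = {4,5,6}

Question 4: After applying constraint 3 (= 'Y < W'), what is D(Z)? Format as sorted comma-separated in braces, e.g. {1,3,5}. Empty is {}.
Constraint 1 (Y + W = Z) on D(Y)={3,4,5,8,9,10} D(W)={4,5,6,9,10} D(Z)={3,4,7,8,9}: Y {3,4,5,8,9,10}->{3,4,5}; W {4,5,6,9,10}->{4,5,6}; Z {3,4,7,8,9}->{7,8,9}
Constraint 2 (Y != Z) on D(Y)={3,4,5} D(Z)={7,8,9}: no change
Constraint 3 (Y < W) on D(Y)={3,4,5} D(W)={4,5,6}: no change
So after constraint 3: D(Z) = {7,8,9}

Answer: {7,8,9}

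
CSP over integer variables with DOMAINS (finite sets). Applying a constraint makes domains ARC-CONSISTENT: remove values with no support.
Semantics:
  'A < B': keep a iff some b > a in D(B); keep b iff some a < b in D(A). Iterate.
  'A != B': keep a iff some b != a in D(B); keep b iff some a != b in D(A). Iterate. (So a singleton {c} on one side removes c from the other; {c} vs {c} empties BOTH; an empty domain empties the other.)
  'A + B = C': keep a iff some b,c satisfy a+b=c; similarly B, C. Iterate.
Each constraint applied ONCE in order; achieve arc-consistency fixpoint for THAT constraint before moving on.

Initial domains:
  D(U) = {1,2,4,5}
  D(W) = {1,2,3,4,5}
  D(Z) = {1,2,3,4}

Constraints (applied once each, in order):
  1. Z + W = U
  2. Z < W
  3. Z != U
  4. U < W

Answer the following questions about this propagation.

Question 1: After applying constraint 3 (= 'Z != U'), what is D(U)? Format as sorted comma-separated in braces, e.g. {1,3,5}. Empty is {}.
Constraint 1 (Z + W = U) on D(Z)={1,2,3,4} D(W)={1,2,3,4,5} D(U)={1,2,4,5}: W {1,2,3,4,5}->{1,2,3,4}; U {1,2,4,5}->{2,4,5}
Constraint 2 (Z < W) on D(Z)={1,2,3,4} D(W)={1,2,3,4}: Z {1,2,3,4}->{1,2,3}; W {1,2,3,4}->{2,3,4}
Constraint 3 (Z != U) on D(Z)={1,2,3} D(U)={2,4,5}: no change
So after constraint 3: D(U) = {2,4,5}

Answer: {2,4,5}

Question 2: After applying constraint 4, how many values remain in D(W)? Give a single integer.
Answer: 2

Derivation:
Constraint 1 (Z + W = U) on D(Z)={1,2,3,4} D(W)={1,2,3,4,5} D(U)={1,2,4,5}: W {1,2,3,4,5}->{1,2,3,4}; U {1,2,4,5}->{2,4,5}
Constraint 2 (Z < W) on D(Z)={1,2,3,4} D(W)={1,2,3,4}: Z {1,2,3,4}->{1,2,3}; W {1,2,3,4}->{2,3,4}
Constraint 3 (Z != U) on D(Z)={1,2,3} D(U)={2,4,5}: no change
Constraint 4 (U < W) on D(U)={2,4,5} D(W)={2,3,4}: U {2,4,5}->{2}; W {2,3,4}->{3,4}
So after constraint 4: D(W)={3,4}, size = 2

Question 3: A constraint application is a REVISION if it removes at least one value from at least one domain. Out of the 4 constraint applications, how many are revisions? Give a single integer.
Constraint 1 (Z + W = U) on D(Z)={1,2,3,4} D(W)={1,2,3,4,5} D(U)={1,2,4,5}: W {1,2,3,4,5}->{1,2,3,4}; U {1,2,4,5}->{2,4,5} => REVISION
Constraint 2 (Z < W) on D(Z)={1,2,3,4} D(W)={1,2,3,4}: Z {1,2,3,4}->{1,2,3}; W {1,2,3,4}->{2,3,4} => REVISION
Constraint 3 (Z != U) on D(Z)={1,2,3} D(U)={2,4,5}: no change => not a revision
Constraint 4 (U < W) on D(U)={2,4,5} D(W)={2,3,4}: U {2,4,5}->{2}; W {2,3,4}->{3,4} => REVISION
Total revisions = 3

Answer: 3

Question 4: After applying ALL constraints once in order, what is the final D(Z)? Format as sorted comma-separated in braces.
Constraint 1 (Z + W = U) on D(Z)={1,2,3,4} D(W)={1,2,3,4,5} D(U)={1,2,4,5}: W {1,2,3,4,5}->{1,2,3,4}; U {1,2,4,5}->{2,4,5}
Constraint 2 (Z < W) on D(Z)={1,2,3,4} D(W)={1,2,3,4}: Z {1,2,3,4}->{1,2,3}; W {1,2,3,4}->{2,3,4}
Constraint 3 (Z != U) on D(Z)={1,2,3} D(U)={2,4,5}: no change
Constraint 4 (U < W) on D(U)={2,4,5} D(W)={2,3,4}: U {2,4,5}->{2}; W {2,3,4}->{3,4}
So after all 4 constraints: D(Z) = {1,2,3}

Answer: {1,2,3}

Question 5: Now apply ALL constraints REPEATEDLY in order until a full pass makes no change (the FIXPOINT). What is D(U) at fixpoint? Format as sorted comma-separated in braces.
pass 0 (initial): D(U)={1,2,4,5}
pass 1: U {1,2,4,5}->{2}; W {1,2,3,4,5}->{3,4}; Z {1,2,3,4}->{1,2,3}
pass 2: U {2}->{}; W {3,4}->{}; Z {1,2,3}->{}
pass 3: no change
Fixpoint after 3 passes: D(U) = {}

Answer: {}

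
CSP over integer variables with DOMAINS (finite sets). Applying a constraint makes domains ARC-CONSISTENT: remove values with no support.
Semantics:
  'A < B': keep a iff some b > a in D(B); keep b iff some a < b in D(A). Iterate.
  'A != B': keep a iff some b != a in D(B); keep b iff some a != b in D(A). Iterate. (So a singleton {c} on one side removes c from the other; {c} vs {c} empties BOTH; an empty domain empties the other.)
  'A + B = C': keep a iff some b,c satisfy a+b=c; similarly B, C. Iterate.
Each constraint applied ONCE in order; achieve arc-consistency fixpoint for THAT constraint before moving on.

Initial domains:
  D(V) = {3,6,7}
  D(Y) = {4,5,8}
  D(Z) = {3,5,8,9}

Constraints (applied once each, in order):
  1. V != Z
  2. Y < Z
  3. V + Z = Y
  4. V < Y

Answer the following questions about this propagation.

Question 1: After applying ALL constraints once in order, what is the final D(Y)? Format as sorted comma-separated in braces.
Answer: {8}

Derivation:
Constraint 1 (V != Z) on D(V)={3,6,7} D(Z)={3,5,8,9}: no change
Constraint 2 (Y < Z) on D(Y)={4,5,8} D(Z)={3,5,8,9}: Z {3,5,8,9}->{5,8,9}
Constraint 3 (V + Z = Y) on D(V)={3,6,7} D(Z)={5,8,9} D(Y)={4,5,8}: V {3,6,7}->{3}; Z {5,8,9}->{5}; Y {4,5,8}->{8}
Constraint 4 (V < Y) on D(V)={3} D(Y)={8}: no change
So after all 4 constraints: D(Y) = {8}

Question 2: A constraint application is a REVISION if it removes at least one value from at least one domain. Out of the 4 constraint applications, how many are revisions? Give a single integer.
Answer: 2

Derivation:
Constraint 1 (V != Z) on D(V)={3,6,7} D(Z)={3,5,8,9}: no change => not a revision
Constraint 2 (Y < Z) on D(Y)={4,5,8} D(Z)={3,5,8,9}: Z {3,5,8,9}->{5,8,9} => REVISION
Constraint 3 (V + Z = Y) on D(V)={3,6,7} D(Z)={5,8,9} D(Y)={4,5,8}: V {3,6,7}->{3}; Z {5,8,9}->{5}; Y {4,5,8}->{8} => REVISION
Constraint 4 (V < Y) on D(V)={3} D(Y)={8}: no change => not a revision
Total revisions = 2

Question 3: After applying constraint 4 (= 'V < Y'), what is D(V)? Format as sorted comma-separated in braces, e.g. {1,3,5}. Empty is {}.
Answer: {3}

Derivation:
Constraint 1 (V != Z) on D(V)={3,6,7} D(Z)={3,5,8,9}: no change
Constraint 2 (Y < Z) on D(Y)={4,5,8} D(Z)={3,5,8,9}: Z {3,5,8,9}->{5,8,9}
Constraint 3 (V + Z = Y) on D(V)={3,6,7} D(Z)={5,8,9} D(Y)={4,5,8}: V {3,6,7}->{3}; Z {5,8,9}->{5}; Y {4,5,8}->{8}
Constraint 4 (V < Y) on D(V)={3} D(Y)={8}: no change
So after constraint 4: D(V) = {3}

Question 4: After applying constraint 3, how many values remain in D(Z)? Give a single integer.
Answer: 1

Derivation:
Constraint 1 (V != Z) on D(V)={3,6,7} D(Z)={3,5,8,9}: no change
Constraint 2 (Y < Z) on D(Y)={4,5,8} D(Z)={3,5,8,9}: Z {3,5,8,9}->{5,8,9}
Constraint 3 (V + Z = Y) on D(V)={3,6,7} D(Z)={5,8,9} D(Y)={4,5,8}: V {3,6,7}->{3}; Z {5,8,9}->{5}; Y {4,5,8}->{8}
So after constraint 3: D(Z)={5}, size = 1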